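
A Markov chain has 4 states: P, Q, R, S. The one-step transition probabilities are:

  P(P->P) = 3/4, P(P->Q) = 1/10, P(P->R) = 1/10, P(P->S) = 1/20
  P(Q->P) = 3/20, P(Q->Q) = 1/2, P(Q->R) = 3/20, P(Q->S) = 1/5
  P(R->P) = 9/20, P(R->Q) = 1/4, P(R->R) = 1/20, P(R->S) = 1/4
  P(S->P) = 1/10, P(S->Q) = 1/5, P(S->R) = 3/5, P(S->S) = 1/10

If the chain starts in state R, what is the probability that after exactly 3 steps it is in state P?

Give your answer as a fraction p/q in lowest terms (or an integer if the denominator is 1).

Computing P^3 by repeated multiplication:
P^1 =
  P: [3/4, 1/10, 1/10, 1/20]
  Q: [3/20, 1/2, 3/20, 1/5]
  R: [9/20, 1/4, 1/20, 1/4]
  S: [1/10, 1/5, 3/5, 1/10]
P^2 =
  P: [251/400, 4/25, 1/8, 7/80]
  Q: [11/40, 137/400, 87/400, 33/200]
  R: [169/400, 93/400, 47/200, 11/100]
  S: [77/200, 7/25, 13/100, 41/200]
P^3 =
  P: [4477/8000, 383/2000, 291/2000, 827/8000]
  Q: [93/250, 2289/8000, 151/800, 49/320]
  R: [937/2000, 957/4000, 1239/8000, 1099/8000]
  S: [1639/4000, 63/250, 21/100, 513/4000]

(P^3)[R -> P] = 937/2000

Answer: 937/2000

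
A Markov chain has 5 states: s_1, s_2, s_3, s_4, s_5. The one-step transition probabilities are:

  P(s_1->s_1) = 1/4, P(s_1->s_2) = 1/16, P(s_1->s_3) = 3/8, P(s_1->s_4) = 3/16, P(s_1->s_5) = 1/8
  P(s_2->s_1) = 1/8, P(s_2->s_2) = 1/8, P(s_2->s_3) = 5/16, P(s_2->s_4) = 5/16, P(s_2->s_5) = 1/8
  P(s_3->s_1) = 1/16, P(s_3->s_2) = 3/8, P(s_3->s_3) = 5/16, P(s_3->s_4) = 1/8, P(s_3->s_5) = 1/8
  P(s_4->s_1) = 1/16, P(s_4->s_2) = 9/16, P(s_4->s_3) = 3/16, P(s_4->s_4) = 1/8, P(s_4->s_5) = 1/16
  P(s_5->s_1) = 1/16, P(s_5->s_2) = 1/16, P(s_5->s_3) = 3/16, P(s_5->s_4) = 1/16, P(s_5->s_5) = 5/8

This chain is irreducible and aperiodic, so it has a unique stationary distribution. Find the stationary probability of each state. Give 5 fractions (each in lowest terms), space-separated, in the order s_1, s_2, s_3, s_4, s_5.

The stationary distribution satisfies pi = pi * P, i.e.:
  pi_s_1 = 1/4*pi_s_1 + 1/8*pi_s_2 + 1/16*pi_s_3 + 1/16*pi_s_4 + 1/16*pi_s_5
  pi_s_2 = 1/16*pi_s_1 + 1/8*pi_s_2 + 3/8*pi_s_3 + 9/16*pi_s_4 + 1/16*pi_s_5
  pi_s_3 = 3/8*pi_s_1 + 5/16*pi_s_2 + 5/16*pi_s_3 + 3/16*pi_s_4 + 3/16*pi_s_5
  pi_s_4 = 3/16*pi_s_1 + 5/16*pi_s_2 + 1/8*pi_s_3 + 1/8*pi_s_4 + 1/16*pi_s_5
  pi_s_5 = 1/8*pi_s_1 + 1/8*pi_s_2 + 1/8*pi_s_3 + 1/16*pi_s_4 + 5/8*pi_s_5
with normalization: pi_s_1 + pi_s_2 + pi_s_3 + pi_s_4 + pi_s_5 = 1.

Using the first 4 balance equations plus normalization, the linear system A*pi = b is:
  [-3/4, 1/8, 1/16, 1/16, 1/16] . pi = 0
  [1/16, -7/8, 3/8, 9/16, 1/16] . pi = 0
  [3/8, 5/16, -11/16, 3/16, 3/16] . pi = 0
  [3/16, 5/16, 1/8, -7/8, 1/16] . pi = 0
  [1, 1, 1, 1, 1] . pi = 1

Solving yields:
  pi_s_1 = 3107/32495
  pi_s_2 = 7896/32495
  pi_s_3 = 8757/32495
  pi_s_4 = 1054/6499
  pi_s_5 = 1493/6499

Verification (pi * P):
  3107/32495*1/4 + 7896/32495*1/8 + 8757/32495*1/16 + 1054/6499*1/16 + 1493/6499*1/16 = 3107/32495 = pi_s_1  (ok)
  3107/32495*1/16 + 7896/32495*1/8 + 8757/32495*3/8 + 1054/6499*9/16 + 1493/6499*1/16 = 7896/32495 = pi_s_2  (ok)
  3107/32495*3/8 + 7896/32495*5/16 + 8757/32495*5/16 + 1054/6499*3/16 + 1493/6499*3/16 = 8757/32495 = pi_s_3  (ok)
  3107/32495*3/16 + 7896/32495*5/16 + 8757/32495*1/8 + 1054/6499*1/8 + 1493/6499*1/16 = 1054/6499 = pi_s_4  (ok)
  3107/32495*1/8 + 7896/32495*1/8 + 8757/32495*1/8 + 1054/6499*1/16 + 1493/6499*5/8 = 1493/6499 = pi_s_5  (ok)

Answer: 3107/32495 7896/32495 8757/32495 1054/6499 1493/6499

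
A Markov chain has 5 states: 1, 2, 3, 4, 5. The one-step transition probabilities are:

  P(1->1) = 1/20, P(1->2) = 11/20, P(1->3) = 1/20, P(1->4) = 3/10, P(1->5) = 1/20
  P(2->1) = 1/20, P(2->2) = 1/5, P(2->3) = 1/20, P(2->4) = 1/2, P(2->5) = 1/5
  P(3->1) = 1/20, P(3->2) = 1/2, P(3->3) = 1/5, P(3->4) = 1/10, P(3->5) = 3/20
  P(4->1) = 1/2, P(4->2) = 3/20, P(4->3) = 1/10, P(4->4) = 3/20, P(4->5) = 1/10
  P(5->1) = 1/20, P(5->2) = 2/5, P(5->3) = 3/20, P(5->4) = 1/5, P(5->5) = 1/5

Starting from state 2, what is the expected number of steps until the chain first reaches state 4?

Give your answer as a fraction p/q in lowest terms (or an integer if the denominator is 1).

Let h_i = expected steps to first reach 4 from state i.
Boundary: h_4 = 0.
First-step equations for the other states:
  h_1 = 1 + 1/20*h_1 + 11/20*h_2 + 1/20*h_3 + 3/10*h_4 + 1/20*h_5
  h_2 = 1 + 1/20*h_1 + 1/5*h_2 + 1/20*h_3 + 1/2*h_4 + 1/5*h_5
  h_3 = 1 + 1/20*h_1 + 1/2*h_2 + 1/5*h_3 + 1/10*h_4 + 3/20*h_5
  h_5 = 1 + 1/20*h_1 + 2/5*h_2 + 3/20*h_3 + 1/5*h_4 + 1/5*h_5

Substituting h_4 = 0 and rearranging gives the linear system (I - Q) h = 1:
  [19/20, -11/20, -1/20, -1/20] . (h_1, h_2, h_3, h_5) = 1
  [-1/20, 4/5, -1/20, -1/5] . (h_1, h_2, h_3, h_5) = 1
  [-1/20, -1/2, 4/5, -3/20] . (h_1, h_2, h_3, h_5) = 1
  [-1/20, -2/5, -3/20, 4/5] . (h_1, h_2, h_3, h_5) = 1

Solving yields:
  h_1 = 11220/3919
  h_2 = 68400/27433
  h_3 = 99200/27433
  h_5 = 92000/27433

Starting state is 2, so the expected hitting time is h_2 = 68400/27433.

Answer: 68400/27433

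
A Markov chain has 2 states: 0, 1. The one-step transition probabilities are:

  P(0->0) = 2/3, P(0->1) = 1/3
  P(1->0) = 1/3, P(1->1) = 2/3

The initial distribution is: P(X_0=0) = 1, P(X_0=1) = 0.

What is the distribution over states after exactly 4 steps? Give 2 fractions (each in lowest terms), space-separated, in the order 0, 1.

Propagating the distribution step by step (d_{t+1} = d_t * P):
d_0 = (0=1, 1=0)
  d_1[0] = 1*2/3 + 0*1/3 = 2/3
  d_1[1] = 1*1/3 + 0*2/3 = 1/3
d_1 = (0=2/3, 1=1/3)
  d_2[0] = 2/3*2/3 + 1/3*1/3 = 5/9
  d_2[1] = 2/3*1/3 + 1/3*2/3 = 4/9
d_2 = (0=5/9, 1=4/9)
  d_3[0] = 5/9*2/3 + 4/9*1/3 = 14/27
  d_3[1] = 5/9*1/3 + 4/9*2/3 = 13/27
d_3 = (0=14/27, 1=13/27)
  d_4[0] = 14/27*2/3 + 13/27*1/3 = 41/81
  d_4[1] = 14/27*1/3 + 13/27*2/3 = 40/81
d_4 = (0=41/81, 1=40/81)

Answer: 41/81 40/81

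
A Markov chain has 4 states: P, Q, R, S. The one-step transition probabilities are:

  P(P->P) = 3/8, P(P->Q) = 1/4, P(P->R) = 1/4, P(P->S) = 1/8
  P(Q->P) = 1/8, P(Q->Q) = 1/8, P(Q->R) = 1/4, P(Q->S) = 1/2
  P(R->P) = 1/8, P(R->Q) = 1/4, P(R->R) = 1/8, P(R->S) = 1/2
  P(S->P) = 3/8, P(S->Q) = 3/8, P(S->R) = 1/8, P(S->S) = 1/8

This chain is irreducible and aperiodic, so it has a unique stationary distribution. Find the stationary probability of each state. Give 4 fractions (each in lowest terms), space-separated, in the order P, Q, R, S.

The stationary distribution satisfies pi = pi * P, i.e.:
  pi_P = 3/8*pi_P + 1/8*pi_Q + 1/8*pi_R + 3/8*pi_S
  pi_Q = 1/4*pi_P + 1/8*pi_Q + 1/4*pi_R + 3/8*pi_S
  pi_R = 1/4*pi_P + 1/4*pi_Q + 1/8*pi_R + 1/8*pi_S
  pi_S = 1/8*pi_P + 1/2*pi_Q + 1/2*pi_R + 1/8*pi_S
with normalization: pi_P + pi_Q + pi_R + pi_S = 1.

Using the first 3 balance equations plus normalization, the linear system A*pi = b is:
  [-5/8, 1/8, 1/8, 3/8] . pi = 0
  [1/4, -7/8, 1/4, 3/8] . pi = 0
  [1/4, 1/4, -7/8, 1/8] . pi = 0
  [1, 1, 1, 1] . pi = 1

Solving yields:
  pi_P = 19/72
  pi_Q = 55/216
  pi_R = 41/216
  pi_S = 7/24

Verification (pi * P):
  19/72*3/8 + 55/216*1/8 + 41/216*1/8 + 7/24*3/8 = 19/72 = pi_P  (ok)
  19/72*1/4 + 55/216*1/8 + 41/216*1/4 + 7/24*3/8 = 55/216 = pi_Q  (ok)
  19/72*1/4 + 55/216*1/4 + 41/216*1/8 + 7/24*1/8 = 41/216 = pi_R  (ok)
  19/72*1/8 + 55/216*1/2 + 41/216*1/2 + 7/24*1/8 = 7/24 = pi_S  (ok)

Answer: 19/72 55/216 41/216 7/24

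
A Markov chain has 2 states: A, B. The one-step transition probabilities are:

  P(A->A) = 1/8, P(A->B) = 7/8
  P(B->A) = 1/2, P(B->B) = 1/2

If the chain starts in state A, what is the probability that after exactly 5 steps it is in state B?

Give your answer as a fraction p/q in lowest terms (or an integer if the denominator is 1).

Answer: 21007/32768

Derivation:
Computing P^5 by repeated multiplication:
P^1 =
  A: [1/8, 7/8]
  B: [1/2, 1/2]
P^2 =
  A: [29/64, 35/64]
  B: [5/16, 11/16]
P^3 =
  A: [169/512, 343/512]
  B: [49/128, 79/128]
P^4 =
  A: [1541/4096, 2555/4096]
  B: [365/1024, 659/1024]
P^5 =
  A: [11761/32768, 21007/32768]
  B: [3001/8192, 5191/8192]

(P^5)[A -> B] = 21007/32768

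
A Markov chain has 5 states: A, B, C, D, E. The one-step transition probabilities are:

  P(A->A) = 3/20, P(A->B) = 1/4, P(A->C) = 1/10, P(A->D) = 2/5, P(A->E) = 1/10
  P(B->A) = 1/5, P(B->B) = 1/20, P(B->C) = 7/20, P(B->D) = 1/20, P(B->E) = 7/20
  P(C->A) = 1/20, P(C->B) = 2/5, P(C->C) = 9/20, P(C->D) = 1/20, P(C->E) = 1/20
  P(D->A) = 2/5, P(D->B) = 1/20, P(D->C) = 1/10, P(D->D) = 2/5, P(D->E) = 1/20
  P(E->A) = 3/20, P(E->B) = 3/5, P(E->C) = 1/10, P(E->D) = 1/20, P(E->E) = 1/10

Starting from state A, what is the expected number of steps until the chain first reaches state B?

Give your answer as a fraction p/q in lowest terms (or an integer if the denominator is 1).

Answer: 6812/1607

Derivation:
Let h_i = expected steps to first reach B from state i.
Boundary: h_B = 0.
First-step equations for the other states:
  h_A = 1 + 3/20*h_A + 1/4*h_B + 1/10*h_C + 2/5*h_D + 1/10*h_E
  h_C = 1 + 1/20*h_A + 2/5*h_B + 9/20*h_C + 1/20*h_D + 1/20*h_E
  h_D = 1 + 2/5*h_A + 1/20*h_B + 1/10*h_C + 2/5*h_D + 1/20*h_E
  h_E = 1 + 3/20*h_A + 3/5*h_B + 1/10*h_C + 1/20*h_D + 1/10*h_E

Substituting h_B = 0 and rearranging gives the linear system (I - Q) h = 1:
  [17/20, -1/10, -2/5, -1/10] . (h_A, h_C, h_D, h_E) = 1
  [-1/20, 11/20, -1/20, -1/20] . (h_A, h_C, h_D, h_E) = 1
  [-2/5, -1/10, 3/5, -1/20] . (h_A, h_C, h_D, h_E) = 1
  [-3/20, -1/10, -1/20, 9/10] . (h_A, h_C, h_D, h_E) = 1

Solving yields:
  h_A = 6812/1607
  h_C = 4652/1607
  h_D = 8320/1607
  h_E = 3900/1607

Starting state is A, so the expected hitting time is h_A = 6812/1607.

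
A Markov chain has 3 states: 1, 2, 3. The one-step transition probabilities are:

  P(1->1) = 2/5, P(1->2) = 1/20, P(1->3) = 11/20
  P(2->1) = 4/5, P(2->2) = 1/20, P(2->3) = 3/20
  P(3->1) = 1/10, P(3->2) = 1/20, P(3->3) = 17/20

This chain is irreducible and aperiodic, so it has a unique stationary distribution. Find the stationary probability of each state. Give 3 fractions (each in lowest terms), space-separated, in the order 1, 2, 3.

The stationary distribution satisfies pi = pi * P, i.e.:
  pi_1 = 2/5*pi_1 + 4/5*pi_2 + 1/10*pi_3
  pi_2 = 1/20*pi_1 + 1/20*pi_2 + 1/20*pi_3
  pi_3 = 11/20*pi_1 + 3/20*pi_2 + 17/20*pi_3
with normalization: pi_1 + pi_2 + pi_3 = 1.

Using the first 2 balance equations plus normalization, the linear system A*pi = b is:
  [-3/5, 4/5, 1/10] . pi = 0
  [1/20, -19/20, 1/20] . pi = 0
  [1, 1, 1] . pi = 1

Solving yields:
  pi_1 = 27/140
  pi_2 = 1/20
  pi_3 = 53/70

Verification (pi * P):
  27/140*2/5 + 1/20*4/5 + 53/70*1/10 = 27/140 = pi_1  (ok)
  27/140*1/20 + 1/20*1/20 + 53/70*1/20 = 1/20 = pi_2  (ok)
  27/140*11/20 + 1/20*3/20 + 53/70*17/20 = 53/70 = pi_3  (ok)

Answer: 27/140 1/20 53/70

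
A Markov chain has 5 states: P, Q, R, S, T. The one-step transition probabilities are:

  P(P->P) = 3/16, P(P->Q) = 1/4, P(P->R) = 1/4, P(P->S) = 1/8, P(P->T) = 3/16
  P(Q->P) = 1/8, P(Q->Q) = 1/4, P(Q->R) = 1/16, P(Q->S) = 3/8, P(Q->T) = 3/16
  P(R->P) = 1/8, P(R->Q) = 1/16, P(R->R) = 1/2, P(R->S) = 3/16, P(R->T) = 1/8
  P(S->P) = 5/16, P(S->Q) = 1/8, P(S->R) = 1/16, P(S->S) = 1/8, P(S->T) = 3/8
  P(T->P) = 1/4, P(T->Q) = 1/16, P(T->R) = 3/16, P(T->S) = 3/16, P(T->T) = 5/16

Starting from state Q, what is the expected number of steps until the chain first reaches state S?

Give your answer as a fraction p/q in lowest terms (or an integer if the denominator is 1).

Let h_i = expected steps to first reach S from state i.
Boundary: h_S = 0.
First-step equations for the other states:
  h_P = 1 + 3/16*h_P + 1/4*h_Q + 1/4*h_R + 1/8*h_S + 3/16*h_T
  h_Q = 1 + 1/8*h_P + 1/4*h_Q + 1/16*h_R + 3/8*h_S + 3/16*h_T
  h_R = 1 + 1/8*h_P + 1/16*h_Q + 1/2*h_R + 3/16*h_S + 1/8*h_T
  h_T = 1 + 1/4*h_P + 1/16*h_Q + 3/16*h_R + 3/16*h_S + 5/16*h_T

Substituting h_S = 0 and rearranging gives the linear system (I - Q) h = 1:
  [13/16, -1/4, -1/4, -3/16] . (h_P, h_Q, h_R, h_T) = 1
  [-1/8, 3/4, -1/16, -3/16] . (h_P, h_Q, h_R, h_T) = 1
  [-1/8, -1/16, 1/2, -1/8] . (h_P, h_Q, h_R, h_T) = 1
  [-1/4, -1/16, -3/16, 11/16] . (h_P, h_Q, h_R, h_T) = 1

Solving yields:
  h_P = 2920/569
  h_Q = 15408/3983
  h_R = 20024/3983
  h_T = 20088/3983

Starting state is Q, so the expected hitting time is h_Q = 15408/3983.

Answer: 15408/3983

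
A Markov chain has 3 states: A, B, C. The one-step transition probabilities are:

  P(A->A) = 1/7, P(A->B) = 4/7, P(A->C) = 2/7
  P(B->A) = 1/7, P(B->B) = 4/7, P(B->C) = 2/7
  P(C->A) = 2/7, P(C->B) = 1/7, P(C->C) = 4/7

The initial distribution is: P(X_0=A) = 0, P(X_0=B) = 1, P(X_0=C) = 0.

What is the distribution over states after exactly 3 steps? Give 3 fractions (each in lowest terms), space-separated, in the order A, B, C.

Answer: 67/343 142/343 134/343

Derivation:
Propagating the distribution step by step (d_{t+1} = d_t * P):
d_0 = (A=0, B=1, C=0)
  d_1[A] = 0*1/7 + 1*1/7 + 0*2/7 = 1/7
  d_1[B] = 0*4/7 + 1*4/7 + 0*1/7 = 4/7
  d_1[C] = 0*2/7 + 1*2/7 + 0*4/7 = 2/7
d_1 = (A=1/7, B=4/7, C=2/7)
  d_2[A] = 1/7*1/7 + 4/7*1/7 + 2/7*2/7 = 9/49
  d_2[B] = 1/7*4/7 + 4/7*4/7 + 2/7*1/7 = 22/49
  d_2[C] = 1/7*2/7 + 4/7*2/7 + 2/7*4/7 = 18/49
d_2 = (A=9/49, B=22/49, C=18/49)
  d_3[A] = 9/49*1/7 + 22/49*1/7 + 18/49*2/7 = 67/343
  d_3[B] = 9/49*4/7 + 22/49*4/7 + 18/49*1/7 = 142/343
  d_3[C] = 9/49*2/7 + 22/49*2/7 + 18/49*4/7 = 134/343
d_3 = (A=67/343, B=142/343, C=134/343)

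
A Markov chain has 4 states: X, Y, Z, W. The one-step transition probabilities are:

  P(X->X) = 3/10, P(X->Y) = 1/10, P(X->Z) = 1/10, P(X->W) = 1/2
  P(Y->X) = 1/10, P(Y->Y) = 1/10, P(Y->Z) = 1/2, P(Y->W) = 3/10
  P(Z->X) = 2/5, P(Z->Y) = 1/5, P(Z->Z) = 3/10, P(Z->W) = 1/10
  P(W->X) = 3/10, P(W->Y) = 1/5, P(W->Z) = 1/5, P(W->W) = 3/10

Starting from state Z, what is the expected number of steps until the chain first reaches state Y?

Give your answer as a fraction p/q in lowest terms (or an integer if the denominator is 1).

Answer: 920/153

Derivation:
Let h_i = expected steps to first reach Y from state i.
Boundary: h_Y = 0.
First-step equations for the other states:
  h_X = 1 + 3/10*h_X + 1/10*h_Y + 1/10*h_Z + 1/2*h_W
  h_Z = 1 + 2/5*h_X + 1/5*h_Y + 3/10*h_Z + 1/10*h_W
  h_W = 1 + 3/10*h_X + 1/5*h_Y + 1/5*h_Z + 3/10*h_W

Substituting h_Y = 0 and rearranging gives the linear system (I - Q) h = 1:
  [7/10, -1/10, -1/2] . (h_X, h_Z, h_W) = 1
  [-2/5, 7/10, -1/10] . (h_X, h_Z, h_W) = 1
  [-3/10, -1/5, 7/10] . (h_X, h_Z, h_W) = 1

Solving yields:
  h_X = 1000/153
  h_Z = 920/153
  h_W = 910/153

Starting state is Z, so the expected hitting time is h_Z = 920/153.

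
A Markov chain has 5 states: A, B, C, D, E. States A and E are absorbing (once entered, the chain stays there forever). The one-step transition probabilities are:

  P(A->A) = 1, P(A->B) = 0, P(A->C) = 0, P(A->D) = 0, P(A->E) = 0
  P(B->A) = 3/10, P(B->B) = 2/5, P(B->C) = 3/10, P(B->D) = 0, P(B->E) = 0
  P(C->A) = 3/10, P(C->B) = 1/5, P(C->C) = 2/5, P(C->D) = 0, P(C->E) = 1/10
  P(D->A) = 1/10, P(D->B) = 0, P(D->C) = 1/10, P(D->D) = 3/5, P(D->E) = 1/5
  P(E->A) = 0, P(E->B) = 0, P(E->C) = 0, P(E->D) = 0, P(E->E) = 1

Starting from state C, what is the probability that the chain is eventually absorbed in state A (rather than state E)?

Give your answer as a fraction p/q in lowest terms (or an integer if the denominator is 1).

Answer: 4/5

Derivation:
Let a_i = P(absorbed in A | start in state i).
Boundary conditions: a_A = 1, a_E = 0.
For each transient state i, a_i = sum_j P(i->j) * a_j:
  a_B = 3/10*a_A + 2/5*a_B + 3/10*a_C + 0*a_D + 0*a_E
  a_C = 3/10*a_A + 1/5*a_B + 2/5*a_C + 0*a_D + 1/10*a_E
  a_D = 1/10*a_A + 0*a_B + 1/10*a_C + 3/5*a_D + 1/5*a_E

Substituting a_A = 1 and a_E = 0, rearrange to (I - Q) a = r where r[i] = P(i -> A):
  [3/5, -3/10, 0] . (a_B, a_C, a_D) = 3/10
  [-1/5, 3/5, 0] . (a_B, a_C, a_D) = 3/10
  [0, -1/10, 2/5] . (a_B, a_C, a_D) = 1/10

Solving yields:
  a_B = 9/10
  a_C = 4/5
  a_D = 9/20

Starting state is C, so the absorption probability is a_C = 4/5.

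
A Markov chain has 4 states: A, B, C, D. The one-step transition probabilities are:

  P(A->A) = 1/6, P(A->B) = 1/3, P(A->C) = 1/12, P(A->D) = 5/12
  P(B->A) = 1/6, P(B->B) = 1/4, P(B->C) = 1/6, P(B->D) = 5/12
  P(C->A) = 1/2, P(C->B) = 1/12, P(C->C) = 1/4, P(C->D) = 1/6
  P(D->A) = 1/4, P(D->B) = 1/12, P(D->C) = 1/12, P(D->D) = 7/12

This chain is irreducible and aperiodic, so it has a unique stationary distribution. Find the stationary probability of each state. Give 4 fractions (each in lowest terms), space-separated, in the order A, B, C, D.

The stationary distribution satisfies pi = pi * P, i.e.:
  pi_A = 1/6*pi_A + 1/6*pi_B + 1/2*pi_C + 1/4*pi_D
  pi_B = 1/3*pi_A + 1/4*pi_B + 1/12*pi_C + 1/12*pi_D
  pi_C = 1/12*pi_A + 1/6*pi_B + 1/4*pi_C + 1/12*pi_D
  pi_D = 5/12*pi_A + 5/12*pi_B + 1/6*pi_C + 7/12*pi_D
with normalization: pi_A + pi_B + pi_C + pi_D = 1.

Using the first 3 balance equations plus normalization, the linear system A*pi = b is:
  [-5/6, 1/6, 1/2, 1/4] . pi = 0
  [1/3, -3/4, 1/12, 1/12] . pi = 0
  [1/12, 1/6, -3/4, 1/12] . pi = 0
  [1, 1, 1, 1] . pi = 1

Solving yields:
  pi_A = 323/1321
  pi_B = 229/1321
  pi_C = 155/1321
  pi_D = 614/1321

Verification (pi * P):
  323/1321*1/6 + 229/1321*1/6 + 155/1321*1/2 + 614/1321*1/4 = 323/1321 = pi_A  (ok)
  323/1321*1/3 + 229/1321*1/4 + 155/1321*1/12 + 614/1321*1/12 = 229/1321 = pi_B  (ok)
  323/1321*1/12 + 229/1321*1/6 + 155/1321*1/4 + 614/1321*1/12 = 155/1321 = pi_C  (ok)
  323/1321*5/12 + 229/1321*5/12 + 155/1321*1/6 + 614/1321*7/12 = 614/1321 = pi_D  (ok)

Answer: 323/1321 229/1321 155/1321 614/1321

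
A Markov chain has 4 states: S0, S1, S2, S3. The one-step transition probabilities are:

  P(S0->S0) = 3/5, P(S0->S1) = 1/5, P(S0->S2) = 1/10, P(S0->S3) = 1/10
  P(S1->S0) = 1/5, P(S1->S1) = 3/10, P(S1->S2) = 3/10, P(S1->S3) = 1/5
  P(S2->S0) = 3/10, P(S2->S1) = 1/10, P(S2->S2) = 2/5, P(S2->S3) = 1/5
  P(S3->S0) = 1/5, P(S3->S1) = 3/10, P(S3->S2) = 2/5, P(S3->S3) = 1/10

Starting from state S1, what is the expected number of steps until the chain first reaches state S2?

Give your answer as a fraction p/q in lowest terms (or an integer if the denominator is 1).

Let h_i = expected steps to first reach S2 from state i.
Boundary: h_S2 = 0.
First-step equations for the other states:
  h_S0 = 1 + 3/5*h_S0 + 1/5*h_S1 + 1/10*h_S2 + 1/10*h_S3
  h_S1 = 1 + 1/5*h_S0 + 3/10*h_S1 + 3/10*h_S2 + 1/5*h_S3
  h_S3 = 1 + 1/5*h_S0 + 3/10*h_S1 + 2/5*h_S2 + 1/10*h_S3

Substituting h_S2 = 0 and rearranging gives the linear system (I - Q) h = 1:
  [2/5, -1/5, -1/10] . (h_S0, h_S1, h_S3) = 1
  [-1/5, 7/10, -1/5] . (h_S0, h_S1, h_S3) = 1
  [-1/5, -3/10, 9/10] . (h_S0, h_S1, h_S3) = 1

Solving yields:
  h_S0 = 445/82
  h_S1 = 165/41
  h_S3 = 150/41

Starting state is S1, so the expected hitting time is h_S1 = 165/41.

Answer: 165/41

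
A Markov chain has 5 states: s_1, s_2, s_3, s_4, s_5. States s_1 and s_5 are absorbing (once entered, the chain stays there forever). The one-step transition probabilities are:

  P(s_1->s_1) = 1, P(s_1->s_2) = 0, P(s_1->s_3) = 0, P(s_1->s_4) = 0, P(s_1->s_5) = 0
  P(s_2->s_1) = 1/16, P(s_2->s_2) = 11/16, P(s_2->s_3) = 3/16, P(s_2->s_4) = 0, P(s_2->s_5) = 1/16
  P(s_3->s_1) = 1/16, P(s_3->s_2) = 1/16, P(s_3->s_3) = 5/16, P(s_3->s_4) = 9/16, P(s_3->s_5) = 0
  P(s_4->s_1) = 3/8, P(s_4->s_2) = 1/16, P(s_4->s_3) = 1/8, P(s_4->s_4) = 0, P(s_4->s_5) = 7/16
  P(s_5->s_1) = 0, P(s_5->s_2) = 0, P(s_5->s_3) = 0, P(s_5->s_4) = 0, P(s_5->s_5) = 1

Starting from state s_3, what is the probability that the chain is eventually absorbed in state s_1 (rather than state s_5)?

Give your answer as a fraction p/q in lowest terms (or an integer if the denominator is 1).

Answer: 75/143

Derivation:
Let a_i = P(absorbed in s_1 | start in state i).
Boundary conditions: a_s_1 = 1, a_s_5 = 0.
For each transient state i, a_i = sum_j P(i->j) * a_j:
  a_s_2 = 1/16*a_s_1 + 11/16*a_s_2 + 3/16*a_s_3 + 0*a_s_4 + 1/16*a_s_5
  a_s_3 = 1/16*a_s_1 + 1/16*a_s_2 + 5/16*a_s_3 + 9/16*a_s_4 + 0*a_s_5
  a_s_4 = 3/8*a_s_1 + 1/16*a_s_2 + 1/8*a_s_3 + 0*a_s_4 + 7/16*a_s_5

Substituting a_s_1 = 1 and a_s_5 = 0, rearrange to (I - Q) a = r where r[i] = P(i -> s_1):
  [5/16, -3/16, 0] . (a_s_2, a_s_3, a_s_4) = 1/16
  [-1/16, 11/16, -9/16] . (a_s_2, a_s_3, a_s_4) = 1/16
  [-1/16, -1/8, 1] . (a_s_2, a_s_3, a_s_4) = 3/8

Solving yields:
  a_s_2 = 368/715
  a_s_3 = 75/143
  a_s_4 = 26/55

Starting state is s_3, so the absorption probability is a_s_3 = 75/143.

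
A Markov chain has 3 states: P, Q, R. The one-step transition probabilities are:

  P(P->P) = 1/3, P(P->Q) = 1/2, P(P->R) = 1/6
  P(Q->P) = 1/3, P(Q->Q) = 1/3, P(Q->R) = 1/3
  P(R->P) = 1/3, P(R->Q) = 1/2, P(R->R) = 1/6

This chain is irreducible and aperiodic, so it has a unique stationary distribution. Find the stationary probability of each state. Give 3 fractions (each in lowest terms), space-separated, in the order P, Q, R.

The stationary distribution satisfies pi = pi * P, i.e.:
  pi_P = 1/3*pi_P + 1/3*pi_Q + 1/3*pi_R
  pi_Q = 1/2*pi_P + 1/3*pi_Q + 1/2*pi_R
  pi_R = 1/6*pi_P + 1/3*pi_Q + 1/6*pi_R
with normalization: pi_P + pi_Q + pi_R = 1.

Using the first 2 balance equations plus normalization, the linear system A*pi = b is:
  [-2/3, 1/3, 1/3] . pi = 0
  [1/2, -2/3, 1/2] . pi = 0
  [1, 1, 1] . pi = 1

Solving yields:
  pi_P = 1/3
  pi_Q = 3/7
  pi_R = 5/21

Verification (pi * P):
  1/3*1/3 + 3/7*1/3 + 5/21*1/3 = 1/3 = pi_P  (ok)
  1/3*1/2 + 3/7*1/3 + 5/21*1/2 = 3/7 = pi_Q  (ok)
  1/3*1/6 + 3/7*1/3 + 5/21*1/6 = 5/21 = pi_R  (ok)

Answer: 1/3 3/7 5/21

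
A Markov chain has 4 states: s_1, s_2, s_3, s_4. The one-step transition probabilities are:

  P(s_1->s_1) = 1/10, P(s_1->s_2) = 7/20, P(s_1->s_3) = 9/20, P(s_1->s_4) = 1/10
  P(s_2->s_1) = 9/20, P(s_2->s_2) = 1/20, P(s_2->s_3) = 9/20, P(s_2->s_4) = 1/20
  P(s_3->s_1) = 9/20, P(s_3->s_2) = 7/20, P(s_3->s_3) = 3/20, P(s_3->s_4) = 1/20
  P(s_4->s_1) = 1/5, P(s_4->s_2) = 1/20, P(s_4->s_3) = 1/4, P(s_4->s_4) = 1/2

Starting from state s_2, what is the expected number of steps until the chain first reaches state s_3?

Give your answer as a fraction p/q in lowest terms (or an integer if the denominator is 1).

Answer: 3020/1287

Derivation:
Let h_i = expected steps to first reach s_3 from state i.
Boundary: h_s_3 = 0.
First-step equations for the other states:
  h_s_1 = 1 + 1/10*h_s_1 + 7/20*h_s_2 + 9/20*h_s_3 + 1/10*h_s_4
  h_s_2 = 1 + 9/20*h_s_1 + 1/20*h_s_2 + 9/20*h_s_3 + 1/20*h_s_4
  h_s_4 = 1 + 1/5*h_s_1 + 1/20*h_s_2 + 1/4*h_s_3 + 1/2*h_s_4

Substituting h_s_3 = 0 and rearranging gives the linear system (I - Q) h = 1:
  [9/10, -7/20, -1/10] . (h_s_1, h_s_2, h_s_4) = 1
  [-9/20, 19/20, -1/20] . (h_s_1, h_s_2, h_s_4) = 1
  [-1/5, -1/20, 1/2] . (h_s_1, h_s_2, h_s_4) = 1

Solving yields:
  h_s_1 = 340/143
  h_s_2 = 3020/1287
  h_s_4 = 4100/1287

Starting state is s_2, so the expected hitting time is h_s_2 = 3020/1287.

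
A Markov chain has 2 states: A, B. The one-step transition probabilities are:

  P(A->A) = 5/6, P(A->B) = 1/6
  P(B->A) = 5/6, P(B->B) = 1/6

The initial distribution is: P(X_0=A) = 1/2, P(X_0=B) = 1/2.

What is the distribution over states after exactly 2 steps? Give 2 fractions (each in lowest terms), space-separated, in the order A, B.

Answer: 5/6 1/6

Derivation:
Propagating the distribution step by step (d_{t+1} = d_t * P):
d_0 = (A=1/2, B=1/2)
  d_1[A] = 1/2*5/6 + 1/2*5/6 = 5/6
  d_1[B] = 1/2*1/6 + 1/2*1/6 = 1/6
d_1 = (A=5/6, B=1/6)
  d_2[A] = 5/6*5/6 + 1/6*5/6 = 5/6
  d_2[B] = 5/6*1/6 + 1/6*1/6 = 1/6
d_2 = (A=5/6, B=1/6)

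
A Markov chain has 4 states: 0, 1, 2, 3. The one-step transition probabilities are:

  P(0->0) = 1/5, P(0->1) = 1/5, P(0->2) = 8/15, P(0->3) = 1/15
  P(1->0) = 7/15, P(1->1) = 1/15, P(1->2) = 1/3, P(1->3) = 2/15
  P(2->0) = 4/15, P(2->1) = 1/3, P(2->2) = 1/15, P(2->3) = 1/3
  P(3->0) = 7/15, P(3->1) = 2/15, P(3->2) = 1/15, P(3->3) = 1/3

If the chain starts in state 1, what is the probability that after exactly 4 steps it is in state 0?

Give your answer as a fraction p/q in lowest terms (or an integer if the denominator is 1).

Answer: 16544/50625

Derivation:
Computing P^4 by repeated multiplication:
P^1 =
  0: [1/5, 1/5, 8/15, 1/15]
  1: [7/15, 1/15, 1/3, 2/15]
  2: [4/15, 1/3, 1/15, 1/3]
  3: [7/15, 2/15, 1/15, 1/3]
P^2 =
  0: [23/75, 6/25, 16/75, 6/25]
  1: [62/225, 17/75, 68/225, 44/225]
  2: [86/225, 32/225, 7/25, 44/225]
  3: [74/225, 38/225, 8/25, 41/225]
P^3 =
  0: [77/225, 203/1125, 308/1125, 229/1125]
  1: [1123/3375, 133/675, 863/3375, 724/3375]
  2: [1042/3375, 77/375, 191/675, 137/675]
  3: [1063/3375, 26/125, 179/675, 143/675]
P^4 =
  0: [5411/16875, 3356/16875, 1544/5625, 3476/16875]
  1: [16544/50625, 9797/50625, 1544/5625, 10388/50625]
  2: [16592/50625, 9964/50625, 13441/50625, 10628/50625]
  3: [16688/50625, 9796/50625, 13624/50625, 10517/50625]

(P^4)[1 -> 0] = 16544/50625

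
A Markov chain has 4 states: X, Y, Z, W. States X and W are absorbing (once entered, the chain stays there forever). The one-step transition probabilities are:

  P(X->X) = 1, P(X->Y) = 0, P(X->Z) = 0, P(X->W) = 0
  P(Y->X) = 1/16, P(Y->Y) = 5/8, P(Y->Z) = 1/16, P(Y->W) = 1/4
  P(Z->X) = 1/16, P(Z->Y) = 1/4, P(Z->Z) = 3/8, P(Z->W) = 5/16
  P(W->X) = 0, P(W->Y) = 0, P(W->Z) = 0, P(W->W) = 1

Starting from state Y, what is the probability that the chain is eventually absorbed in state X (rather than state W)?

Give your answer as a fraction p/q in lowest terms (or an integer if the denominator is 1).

Answer: 11/56

Derivation:
Let a_i = P(absorbed in X | start in state i).
Boundary conditions: a_X = 1, a_W = 0.
For each transient state i, a_i = sum_j P(i->j) * a_j:
  a_Y = 1/16*a_X + 5/8*a_Y + 1/16*a_Z + 1/4*a_W
  a_Z = 1/16*a_X + 1/4*a_Y + 3/8*a_Z + 5/16*a_W

Substituting a_X = 1 and a_W = 0, rearrange to (I - Q) a = r where r[i] = P(i -> X):
  [3/8, -1/16] . (a_Y, a_Z) = 1/16
  [-1/4, 5/8] . (a_Y, a_Z) = 1/16

Solving yields:
  a_Y = 11/56
  a_Z = 5/28

Starting state is Y, so the absorption probability is a_Y = 11/56.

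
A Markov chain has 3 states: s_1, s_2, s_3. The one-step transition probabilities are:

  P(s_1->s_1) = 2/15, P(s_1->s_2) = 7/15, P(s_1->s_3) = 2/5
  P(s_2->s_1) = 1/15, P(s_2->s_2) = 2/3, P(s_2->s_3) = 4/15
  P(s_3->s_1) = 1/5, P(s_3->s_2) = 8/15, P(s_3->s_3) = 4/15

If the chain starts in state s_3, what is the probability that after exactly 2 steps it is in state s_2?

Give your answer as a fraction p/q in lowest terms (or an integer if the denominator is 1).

Computing P^2 by repeated multiplication:
P^1 =
  s_1: [2/15, 7/15, 2/5]
  s_2: [1/15, 2/3, 4/15]
  s_3: [1/5, 8/15, 4/15]
P^2 =
  s_1: [29/225, 44/75, 64/225]
  s_2: [8/75, 139/225, 62/225]
  s_3: [26/225, 133/225, 22/75]

(P^2)[s_3 -> s_2] = 133/225

Answer: 133/225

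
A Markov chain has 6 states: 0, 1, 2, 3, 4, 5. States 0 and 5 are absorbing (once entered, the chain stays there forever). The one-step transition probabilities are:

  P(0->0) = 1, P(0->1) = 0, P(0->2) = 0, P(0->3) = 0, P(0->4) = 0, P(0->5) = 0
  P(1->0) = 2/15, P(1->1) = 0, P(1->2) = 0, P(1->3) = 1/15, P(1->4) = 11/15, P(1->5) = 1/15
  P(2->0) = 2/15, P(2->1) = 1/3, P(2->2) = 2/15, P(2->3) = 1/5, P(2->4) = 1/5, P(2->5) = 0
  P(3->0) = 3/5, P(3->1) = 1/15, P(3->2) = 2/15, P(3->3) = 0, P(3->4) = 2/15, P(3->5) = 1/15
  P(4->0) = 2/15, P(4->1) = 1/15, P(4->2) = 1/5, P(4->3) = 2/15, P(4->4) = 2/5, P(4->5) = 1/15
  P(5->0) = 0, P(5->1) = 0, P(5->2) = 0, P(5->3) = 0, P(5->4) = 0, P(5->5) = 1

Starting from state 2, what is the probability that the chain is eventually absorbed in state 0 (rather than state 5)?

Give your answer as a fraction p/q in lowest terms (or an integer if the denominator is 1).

Answer: 13852/16841

Derivation:
Let a_i = P(absorbed in 0 | start in state i).
Boundary conditions: a_0 = 1, a_5 = 0.
For each transient state i, a_i = sum_j P(i->j) * a_j:
  a_1 = 2/15*a_0 + 0*a_1 + 0*a_2 + 1/15*a_3 + 11/15*a_4 + 1/15*a_5
  a_2 = 2/15*a_0 + 1/3*a_1 + 2/15*a_2 + 1/5*a_3 + 1/5*a_4 + 0*a_5
  a_3 = 3/5*a_0 + 1/15*a_1 + 2/15*a_2 + 0*a_3 + 2/15*a_4 + 1/15*a_5
  a_4 = 2/15*a_0 + 1/15*a_1 + 1/5*a_2 + 2/15*a_3 + 2/5*a_4 + 1/15*a_5

Substituting a_0 = 1 and a_5 = 0, rearrange to (I - Q) a = r where r[i] = P(i -> 0):
  [1, 0, -1/15, -11/15] . (a_1, a_2, a_3, a_4) = 2/15
  [-1/3, 13/15, -1/5, -1/5] . (a_1, a_2, a_3, a_4) = 2/15
  [-1/15, -2/15, 1, -2/15] . (a_1, a_2, a_3, a_4) = 3/5
  [-1/15, -1/5, -2/15, 3/5] . (a_1, a_2, a_3, a_4) = 2/15

Solving yields:
  a_1 = 12753/16841
  a_2 = 13852/16841
  a_3 = 14536/16841
  a_4 = 13007/16841

Starting state is 2, so the absorption probability is a_2 = 13852/16841.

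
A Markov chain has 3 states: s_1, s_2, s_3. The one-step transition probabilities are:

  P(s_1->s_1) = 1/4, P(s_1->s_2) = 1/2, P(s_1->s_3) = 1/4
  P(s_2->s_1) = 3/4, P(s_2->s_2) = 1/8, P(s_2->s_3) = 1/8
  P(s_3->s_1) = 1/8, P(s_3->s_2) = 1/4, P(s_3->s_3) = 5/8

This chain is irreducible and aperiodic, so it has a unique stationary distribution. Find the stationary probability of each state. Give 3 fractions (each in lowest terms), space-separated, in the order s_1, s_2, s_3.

The stationary distribution satisfies pi = pi * P, i.e.:
  pi_s_1 = 1/4*pi_s_1 + 3/4*pi_s_2 + 1/8*pi_s_3
  pi_s_2 = 1/2*pi_s_1 + 1/8*pi_s_2 + 1/4*pi_s_3
  pi_s_3 = 1/4*pi_s_1 + 1/8*pi_s_2 + 5/8*pi_s_3
with normalization: pi_s_1 + pi_s_2 + pi_s_3 = 1.

Using the first 2 balance equations plus normalization, the linear system A*pi = b is:
  [-3/4, 3/4, 1/8] . pi = 0
  [1/2, -7/8, 1/4] . pi = 0
  [1, 1, 1] . pi = 1

Solving yields:
  pi_s_1 = 19/53
  pi_s_2 = 16/53
  pi_s_3 = 18/53

Verification (pi * P):
  19/53*1/4 + 16/53*3/4 + 18/53*1/8 = 19/53 = pi_s_1  (ok)
  19/53*1/2 + 16/53*1/8 + 18/53*1/4 = 16/53 = pi_s_2  (ok)
  19/53*1/4 + 16/53*1/8 + 18/53*5/8 = 18/53 = pi_s_3  (ok)

Answer: 19/53 16/53 18/53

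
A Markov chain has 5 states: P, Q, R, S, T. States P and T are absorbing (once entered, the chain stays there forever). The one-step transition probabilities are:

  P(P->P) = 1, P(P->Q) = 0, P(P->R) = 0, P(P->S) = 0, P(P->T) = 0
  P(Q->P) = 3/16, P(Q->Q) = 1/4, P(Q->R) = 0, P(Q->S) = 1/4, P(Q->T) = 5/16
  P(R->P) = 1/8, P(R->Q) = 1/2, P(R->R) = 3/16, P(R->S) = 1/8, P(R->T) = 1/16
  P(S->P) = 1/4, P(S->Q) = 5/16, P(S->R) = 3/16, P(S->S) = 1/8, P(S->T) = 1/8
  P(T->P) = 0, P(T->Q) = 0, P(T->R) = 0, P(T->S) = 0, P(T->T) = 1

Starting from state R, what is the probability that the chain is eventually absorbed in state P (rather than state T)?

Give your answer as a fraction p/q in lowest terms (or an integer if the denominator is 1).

Answer: 443/878

Derivation:
Let a_i = P(absorbed in P | start in state i).
Boundary conditions: a_P = 1, a_T = 0.
For each transient state i, a_i = sum_j P(i->j) * a_j:
  a_Q = 3/16*a_P + 1/4*a_Q + 0*a_R + 1/4*a_S + 5/16*a_T
  a_R = 1/8*a_P + 1/2*a_Q + 3/16*a_R + 1/8*a_S + 1/16*a_T
  a_S = 1/4*a_P + 5/16*a_Q + 3/16*a_R + 1/8*a_S + 1/8*a_T

Substituting a_P = 1 and a_T = 0, rearrange to (I - Q) a = r where r[i] = P(i -> P):
  [3/4, 0, -1/4] . (a_Q, a_R, a_S) = 3/16
  [-1/2, 13/16, -1/8] . (a_Q, a_R, a_S) = 1/8
  [-5/16, -3/16, 7/8] . (a_Q, a_R, a_S) = 1/4

Solving yields:
  a_Q = 190/439
  a_R = 443/878
  a_S = 963/1756

Starting state is R, so the absorption probability is a_R = 443/878.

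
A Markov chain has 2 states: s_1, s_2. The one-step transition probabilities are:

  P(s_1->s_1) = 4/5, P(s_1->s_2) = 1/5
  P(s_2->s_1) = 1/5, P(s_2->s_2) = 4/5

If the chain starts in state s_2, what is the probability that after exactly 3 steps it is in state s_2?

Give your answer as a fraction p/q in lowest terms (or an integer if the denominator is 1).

Answer: 76/125

Derivation:
Computing P^3 by repeated multiplication:
P^1 =
  s_1: [4/5, 1/5]
  s_2: [1/5, 4/5]
P^2 =
  s_1: [17/25, 8/25]
  s_2: [8/25, 17/25]
P^3 =
  s_1: [76/125, 49/125]
  s_2: [49/125, 76/125]

(P^3)[s_2 -> s_2] = 76/125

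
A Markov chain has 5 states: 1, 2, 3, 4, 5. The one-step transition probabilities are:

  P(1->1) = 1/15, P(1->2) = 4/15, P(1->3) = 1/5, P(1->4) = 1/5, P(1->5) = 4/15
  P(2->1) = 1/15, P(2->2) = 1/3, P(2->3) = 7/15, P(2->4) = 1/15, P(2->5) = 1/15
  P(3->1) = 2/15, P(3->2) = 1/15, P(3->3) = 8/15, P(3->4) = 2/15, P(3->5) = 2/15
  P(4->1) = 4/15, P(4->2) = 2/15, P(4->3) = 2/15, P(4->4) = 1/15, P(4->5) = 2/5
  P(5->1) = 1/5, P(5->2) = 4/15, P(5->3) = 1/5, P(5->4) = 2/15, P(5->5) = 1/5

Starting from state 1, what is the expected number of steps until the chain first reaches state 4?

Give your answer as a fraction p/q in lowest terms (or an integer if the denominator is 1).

Answer: 12160/1659

Derivation:
Let h_i = expected steps to first reach 4 from state i.
Boundary: h_4 = 0.
First-step equations for the other states:
  h_1 = 1 + 1/15*h_1 + 4/15*h_2 + 1/5*h_3 + 1/5*h_4 + 4/15*h_5
  h_2 = 1 + 1/15*h_1 + 1/3*h_2 + 7/15*h_3 + 1/15*h_4 + 1/15*h_5
  h_3 = 1 + 2/15*h_1 + 1/15*h_2 + 8/15*h_3 + 2/15*h_4 + 2/15*h_5
  h_5 = 1 + 1/5*h_1 + 4/15*h_2 + 1/5*h_3 + 2/15*h_4 + 1/5*h_5

Substituting h_4 = 0 and rearranging gives the linear system (I - Q) h = 1:
  [14/15, -4/15, -1/5, -4/15] . (h_1, h_2, h_3, h_5) = 1
  [-1/15, 2/3, -7/15, -1/15] . (h_1, h_2, h_3, h_5) = 1
  [-2/15, -1/15, 7/15, -2/15] . (h_1, h_2, h_3, h_5) = 1
  [-1/5, -4/15, -1/5, 4/5] . (h_1, h_2, h_3, h_5) = 1

Solving yields:
  h_1 = 12160/1659
  h_2 = 4630/553
  h_3 = 605/79
  h_5 = 12920/1659

Starting state is 1, so the expected hitting time is h_1 = 12160/1659.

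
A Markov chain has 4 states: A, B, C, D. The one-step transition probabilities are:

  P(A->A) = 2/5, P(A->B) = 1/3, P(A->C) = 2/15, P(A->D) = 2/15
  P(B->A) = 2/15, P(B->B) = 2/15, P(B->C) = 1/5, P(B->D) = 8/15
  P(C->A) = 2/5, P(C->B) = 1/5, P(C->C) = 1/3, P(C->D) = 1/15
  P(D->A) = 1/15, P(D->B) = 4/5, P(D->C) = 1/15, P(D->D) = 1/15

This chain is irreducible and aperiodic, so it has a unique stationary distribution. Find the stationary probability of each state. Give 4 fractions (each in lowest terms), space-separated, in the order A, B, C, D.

The stationary distribution satisfies pi = pi * P, i.e.:
  pi_A = 2/5*pi_A + 2/15*pi_B + 2/5*pi_C + 1/15*pi_D
  pi_B = 1/3*pi_A + 2/15*pi_B + 1/5*pi_C + 4/5*pi_D
  pi_C = 2/15*pi_A + 1/5*pi_B + 1/3*pi_C + 1/15*pi_D
  pi_D = 2/15*pi_A + 8/15*pi_B + 1/15*pi_C + 1/15*pi_D
with normalization: pi_A + pi_B + pi_C + pi_D = 1.

Using the first 3 balance equations plus normalization, the linear system A*pi = b is:
  [-3/5, 2/15, 2/5, 1/15] . pi = 0
  [1/3, -13/15, 1/5, 4/5] . pi = 0
  [2/15, 1/5, -2/3, 1/15] . pi = 0
  [1, 1, 1, 1] . pi = 1

Solving yields:
  pi_A = 661/2961
  pi_B = 1049/2961
  pi_C = 520/2961
  pi_D = 731/2961

Verification (pi * P):
  661/2961*2/5 + 1049/2961*2/15 + 520/2961*2/5 + 731/2961*1/15 = 661/2961 = pi_A  (ok)
  661/2961*1/3 + 1049/2961*2/15 + 520/2961*1/5 + 731/2961*4/5 = 1049/2961 = pi_B  (ok)
  661/2961*2/15 + 1049/2961*1/5 + 520/2961*1/3 + 731/2961*1/15 = 520/2961 = pi_C  (ok)
  661/2961*2/15 + 1049/2961*8/15 + 520/2961*1/15 + 731/2961*1/15 = 731/2961 = pi_D  (ok)

Answer: 661/2961 1049/2961 520/2961 731/2961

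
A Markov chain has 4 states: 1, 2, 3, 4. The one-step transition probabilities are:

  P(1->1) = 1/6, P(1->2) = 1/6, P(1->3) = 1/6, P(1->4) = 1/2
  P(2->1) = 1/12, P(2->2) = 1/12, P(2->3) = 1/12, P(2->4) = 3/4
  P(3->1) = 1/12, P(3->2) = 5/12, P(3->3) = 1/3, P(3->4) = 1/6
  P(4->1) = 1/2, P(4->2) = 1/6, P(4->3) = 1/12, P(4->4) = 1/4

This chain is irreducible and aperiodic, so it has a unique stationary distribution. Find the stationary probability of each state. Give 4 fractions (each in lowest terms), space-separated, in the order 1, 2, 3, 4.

Answer: 133/488 91/488 69/488 195/488

Derivation:
The stationary distribution satisfies pi = pi * P, i.e.:
  pi_1 = 1/6*pi_1 + 1/12*pi_2 + 1/12*pi_3 + 1/2*pi_4
  pi_2 = 1/6*pi_1 + 1/12*pi_2 + 5/12*pi_3 + 1/6*pi_4
  pi_3 = 1/6*pi_1 + 1/12*pi_2 + 1/3*pi_3 + 1/12*pi_4
  pi_4 = 1/2*pi_1 + 3/4*pi_2 + 1/6*pi_3 + 1/4*pi_4
with normalization: pi_1 + pi_2 + pi_3 + pi_4 = 1.

Using the first 3 balance equations plus normalization, the linear system A*pi = b is:
  [-5/6, 1/12, 1/12, 1/2] . pi = 0
  [1/6, -11/12, 5/12, 1/6] . pi = 0
  [1/6, 1/12, -2/3, 1/12] . pi = 0
  [1, 1, 1, 1] . pi = 1

Solving yields:
  pi_1 = 133/488
  pi_2 = 91/488
  pi_3 = 69/488
  pi_4 = 195/488

Verification (pi * P):
  133/488*1/6 + 91/488*1/12 + 69/488*1/12 + 195/488*1/2 = 133/488 = pi_1  (ok)
  133/488*1/6 + 91/488*1/12 + 69/488*5/12 + 195/488*1/6 = 91/488 = pi_2  (ok)
  133/488*1/6 + 91/488*1/12 + 69/488*1/3 + 195/488*1/12 = 69/488 = pi_3  (ok)
  133/488*1/2 + 91/488*3/4 + 69/488*1/6 + 195/488*1/4 = 195/488 = pi_4  (ok)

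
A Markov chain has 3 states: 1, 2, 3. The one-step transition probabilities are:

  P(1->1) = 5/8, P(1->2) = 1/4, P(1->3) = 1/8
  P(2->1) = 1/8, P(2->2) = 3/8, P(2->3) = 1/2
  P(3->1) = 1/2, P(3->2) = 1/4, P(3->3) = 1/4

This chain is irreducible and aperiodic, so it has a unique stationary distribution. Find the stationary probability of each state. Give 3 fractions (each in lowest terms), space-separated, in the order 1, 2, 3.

The stationary distribution satisfies pi = pi * P, i.e.:
  pi_1 = 5/8*pi_1 + 1/8*pi_2 + 1/2*pi_3
  pi_2 = 1/4*pi_1 + 3/8*pi_2 + 1/4*pi_3
  pi_3 = 1/8*pi_1 + 1/2*pi_2 + 1/4*pi_3
with normalization: pi_1 + pi_2 + pi_3 = 1.

Using the first 2 balance equations plus normalization, the linear system A*pi = b is:
  [-3/8, 1/8, 1/2] . pi = 0
  [1/4, -5/8, 1/4] . pi = 0
  [1, 1, 1] . pi = 1

Solving yields:
  pi_1 = 22/49
  pi_2 = 2/7
  pi_3 = 13/49

Verification (pi * P):
  22/49*5/8 + 2/7*1/8 + 13/49*1/2 = 22/49 = pi_1  (ok)
  22/49*1/4 + 2/7*3/8 + 13/49*1/4 = 2/7 = pi_2  (ok)
  22/49*1/8 + 2/7*1/2 + 13/49*1/4 = 13/49 = pi_3  (ok)

Answer: 22/49 2/7 13/49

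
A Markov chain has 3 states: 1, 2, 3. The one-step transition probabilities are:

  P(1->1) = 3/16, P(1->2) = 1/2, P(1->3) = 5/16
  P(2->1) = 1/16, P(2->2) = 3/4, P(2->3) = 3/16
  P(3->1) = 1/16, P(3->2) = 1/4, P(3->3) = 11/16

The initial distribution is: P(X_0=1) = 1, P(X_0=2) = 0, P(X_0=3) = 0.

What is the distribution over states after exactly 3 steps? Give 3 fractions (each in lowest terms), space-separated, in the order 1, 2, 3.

Answer: 75/1024 279/512 391/1024

Derivation:
Propagating the distribution step by step (d_{t+1} = d_t * P):
d_0 = (1=1, 2=0, 3=0)
  d_1[1] = 1*3/16 + 0*1/16 + 0*1/16 = 3/16
  d_1[2] = 1*1/2 + 0*3/4 + 0*1/4 = 1/2
  d_1[3] = 1*5/16 + 0*3/16 + 0*11/16 = 5/16
d_1 = (1=3/16, 2=1/2, 3=5/16)
  d_2[1] = 3/16*3/16 + 1/2*1/16 + 5/16*1/16 = 11/128
  d_2[2] = 3/16*1/2 + 1/2*3/4 + 5/16*1/4 = 35/64
  d_2[3] = 3/16*5/16 + 1/2*3/16 + 5/16*11/16 = 47/128
d_2 = (1=11/128, 2=35/64, 3=47/128)
  d_3[1] = 11/128*3/16 + 35/64*1/16 + 47/128*1/16 = 75/1024
  d_3[2] = 11/128*1/2 + 35/64*3/4 + 47/128*1/4 = 279/512
  d_3[3] = 11/128*5/16 + 35/64*3/16 + 47/128*11/16 = 391/1024
d_3 = (1=75/1024, 2=279/512, 3=391/1024)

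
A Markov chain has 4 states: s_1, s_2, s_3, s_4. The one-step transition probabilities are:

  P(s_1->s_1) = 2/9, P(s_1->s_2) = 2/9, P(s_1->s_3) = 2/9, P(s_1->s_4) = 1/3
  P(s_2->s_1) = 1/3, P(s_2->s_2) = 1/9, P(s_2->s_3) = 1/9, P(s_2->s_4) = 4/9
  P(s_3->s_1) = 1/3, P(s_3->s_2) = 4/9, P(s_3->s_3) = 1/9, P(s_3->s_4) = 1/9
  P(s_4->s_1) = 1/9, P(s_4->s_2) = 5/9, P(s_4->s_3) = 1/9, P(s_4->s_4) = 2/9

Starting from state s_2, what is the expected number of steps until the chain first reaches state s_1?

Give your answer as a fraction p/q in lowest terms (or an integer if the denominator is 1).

Let h_i = expected steps to first reach s_1 from state i.
Boundary: h_s_1 = 0.
First-step equations for the other states:
  h_s_2 = 1 + 1/3*h_s_1 + 1/9*h_s_2 + 1/9*h_s_3 + 4/9*h_s_4
  h_s_3 = 1 + 1/3*h_s_1 + 4/9*h_s_2 + 1/9*h_s_3 + 1/9*h_s_4
  h_s_4 = 1 + 1/9*h_s_1 + 5/9*h_s_2 + 1/9*h_s_3 + 2/9*h_s_4

Substituting h_s_1 = 0 and rearranging gives the linear system (I - Q) h = 1:
  [8/9, -1/9, -4/9] . (h_s_2, h_s_3, h_s_4) = 1
  [-4/9, 8/9, -1/9] . (h_s_2, h_s_3, h_s_4) = 1
  [-5/9, -1/9, 7/9] . (h_s_2, h_s_3, h_s_4) = 1

Solving yields:
  h_s_2 = 27/7
  h_s_3 = 279/77
  h_s_4 = 351/77

Starting state is s_2, so the expected hitting time is h_s_2 = 27/7.

Answer: 27/7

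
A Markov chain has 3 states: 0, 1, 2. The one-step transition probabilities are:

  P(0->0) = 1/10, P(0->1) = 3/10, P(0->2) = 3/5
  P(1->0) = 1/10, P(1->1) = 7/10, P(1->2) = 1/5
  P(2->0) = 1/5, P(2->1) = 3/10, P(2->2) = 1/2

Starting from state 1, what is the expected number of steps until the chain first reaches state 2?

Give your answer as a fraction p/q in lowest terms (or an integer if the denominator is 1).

Answer: 25/6

Derivation:
Let h_i = expected steps to first reach 2 from state i.
Boundary: h_2 = 0.
First-step equations for the other states:
  h_0 = 1 + 1/10*h_0 + 3/10*h_1 + 3/5*h_2
  h_1 = 1 + 1/10*h_0 + 7/10*h_1 + 1/5*h_2

Substituting h_2 = 0 and rearranging gives the linear system (I - Q) h = 1:
  [9/10, -3/10] . (h_0, h_1) = 1
  [-1/10, 3/10] . (h_0, h_1) = 1

Solving yields:
  h_0 = 5/2
  h_1 = 25/6

Starting state is 1, so the expected hitting time is h_1 = 25/6.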